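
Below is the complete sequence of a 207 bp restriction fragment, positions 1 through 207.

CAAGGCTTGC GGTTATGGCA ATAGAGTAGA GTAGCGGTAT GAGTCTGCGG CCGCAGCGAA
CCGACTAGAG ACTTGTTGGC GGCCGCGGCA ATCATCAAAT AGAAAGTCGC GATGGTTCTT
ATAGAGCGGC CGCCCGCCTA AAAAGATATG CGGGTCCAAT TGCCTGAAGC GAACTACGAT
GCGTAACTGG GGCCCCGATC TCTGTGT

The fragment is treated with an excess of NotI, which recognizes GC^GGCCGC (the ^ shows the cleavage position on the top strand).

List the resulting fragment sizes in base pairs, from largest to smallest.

80, 48, 47, 32 bp

NotI sites (GCGGCCGC) start at positions 47, 79, 126.
NotI cuts after base 2 of each site, so after positions 48, 80, 127.
Linear molecule, 3 cuts → 4 fragments:
  1–48 → 48 bp
  49–80 → 32 bp
  81–127 → 47 bp
  128–207 → 80 bp
Sorted largest to smallest: 80, 48, 47, 32 bp.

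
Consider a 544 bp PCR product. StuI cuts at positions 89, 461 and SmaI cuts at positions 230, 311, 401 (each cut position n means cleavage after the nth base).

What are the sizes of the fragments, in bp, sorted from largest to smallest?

141, 90, 89, 83, 81, 60 bp

Combined cut positions (sorted): 89, 230, 311, 401, 461.
Linear molecule, 5 cuts → 6 fragments:
  89 − 0 = 89 bp
  230 − 89 = 141 bp
  311 − 230 = 81 bp
  401 − 311 = 90 bp
  461 − 401 = 60 bp
  544 − 461 = 83 bp
Sorted largest to smallest: 141, 90, 89, 83, 81, 60 bp.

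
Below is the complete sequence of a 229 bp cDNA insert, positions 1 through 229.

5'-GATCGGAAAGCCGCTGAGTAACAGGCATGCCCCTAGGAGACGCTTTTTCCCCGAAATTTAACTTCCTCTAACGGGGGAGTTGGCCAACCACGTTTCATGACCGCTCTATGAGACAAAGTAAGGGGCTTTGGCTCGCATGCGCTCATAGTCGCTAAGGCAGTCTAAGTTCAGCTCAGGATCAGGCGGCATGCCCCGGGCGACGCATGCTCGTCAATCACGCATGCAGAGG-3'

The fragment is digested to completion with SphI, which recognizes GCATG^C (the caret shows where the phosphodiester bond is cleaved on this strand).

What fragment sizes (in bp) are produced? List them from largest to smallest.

110, 51, 29, 17, 16, 6 bp

SphI sites (GCATGC) start at positions 25, 135, 186, 202, 219.
SphI cuts after base 5 of each site (before the last base), so after positions 29, 139, 190, 206, 223.
Linear molecule, 5 cuts → 6 fragments:
  1–29 → 29 bp
  30–139 → 110 bp
  140–190 → 51 bp
  191–206 → 16 bp
  207–223 → 17 bp
  224–229 → 6 bp
Sorted largest to smallest: 110, 51, 29, 17, 16, 6 bp.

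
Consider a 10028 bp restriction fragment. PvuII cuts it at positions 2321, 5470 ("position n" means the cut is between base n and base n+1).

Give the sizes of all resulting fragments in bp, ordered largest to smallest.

4558, 3149, 2321 bp

Linear molecule, 2 cuts → 3 fragments:
  2321 − 0 = 2321 bp
  5470 − 2321 = 3149 bp
  10028 − 5470 = 4558 bp
Sorted largest to smallest: 4558, 3149, 2321 bp.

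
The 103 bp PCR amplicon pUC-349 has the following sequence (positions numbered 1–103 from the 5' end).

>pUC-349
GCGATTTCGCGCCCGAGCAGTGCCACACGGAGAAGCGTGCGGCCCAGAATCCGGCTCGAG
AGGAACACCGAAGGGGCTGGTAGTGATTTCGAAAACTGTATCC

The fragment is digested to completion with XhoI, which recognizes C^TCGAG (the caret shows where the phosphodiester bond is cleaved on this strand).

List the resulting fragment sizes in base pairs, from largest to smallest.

55, 48 bp

The XhoI site (CTCGAG) starts at position 55.
XhoI cuts after the first base of each site, so after position 55.
Linear molecule, 1 cut → 2 fragments:
  1–55 → 55 bp
  56–103 → 48 bp
Sorted largest to smallest: 55, 48 bp.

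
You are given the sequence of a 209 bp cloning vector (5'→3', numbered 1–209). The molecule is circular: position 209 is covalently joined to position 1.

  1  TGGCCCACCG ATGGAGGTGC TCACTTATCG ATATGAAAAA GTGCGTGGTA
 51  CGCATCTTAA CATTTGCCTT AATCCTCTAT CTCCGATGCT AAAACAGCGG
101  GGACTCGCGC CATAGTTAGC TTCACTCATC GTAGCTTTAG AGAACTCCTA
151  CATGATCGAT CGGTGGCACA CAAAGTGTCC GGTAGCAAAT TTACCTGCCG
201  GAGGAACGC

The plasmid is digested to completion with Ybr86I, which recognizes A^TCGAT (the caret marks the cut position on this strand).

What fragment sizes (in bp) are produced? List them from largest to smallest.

Ybr86I sites (ATCGAT) start at positions 27, 155.
Ybr86I cuts after the first base of each site, so after positions 27, 155.
Circular molecule, 2 cuts → 2 fragments:
  28–155 → 128 bp
  156–209 then 1–27 → 54 + 27 = 81 bp
Sorted largest to smallest: 128, 81 bp.

128, 81 bp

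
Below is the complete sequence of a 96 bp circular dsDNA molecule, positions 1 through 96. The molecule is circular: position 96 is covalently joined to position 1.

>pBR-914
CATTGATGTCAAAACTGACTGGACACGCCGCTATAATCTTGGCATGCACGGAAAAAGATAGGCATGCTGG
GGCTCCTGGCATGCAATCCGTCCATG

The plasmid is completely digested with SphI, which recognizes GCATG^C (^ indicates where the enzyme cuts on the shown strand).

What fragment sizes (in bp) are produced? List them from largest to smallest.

59, 20, 17 bp

SphI sites (GCATGC) start at positions 42, 62, 79.
SphI cuts after base 5 of each site (before the last base), so after positions 46, 66, 83.
Circular molecule, 3 cuts → 3 fragments:
  47–66 → 20 bp
  67–83 → 17 bp
  84–96 then 1–46 → 13 + 46 = 59 bp
Sorted largest to smallest: 59, 20, 17 bp.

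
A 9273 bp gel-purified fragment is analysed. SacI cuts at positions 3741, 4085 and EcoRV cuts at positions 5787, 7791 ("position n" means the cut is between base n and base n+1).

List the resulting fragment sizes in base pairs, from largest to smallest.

3741, 2004, 1702, 1482, 344 bp

Combined cut positions (sorted): 3741, 4085, 5787, 7791.
Linear molecule, 4 cuts → 5 fragments:
  3741 − 0 = 3741 bp
  4085 − 3741 = 344 bp
  5787 − 4085 = 1702 bp
  7791 − 5787 = 2004 bp
  9273 − 7791 = 1482 bp
Sorted largest to smallest: 3741, 2004, 1702, 1482, 344 bp.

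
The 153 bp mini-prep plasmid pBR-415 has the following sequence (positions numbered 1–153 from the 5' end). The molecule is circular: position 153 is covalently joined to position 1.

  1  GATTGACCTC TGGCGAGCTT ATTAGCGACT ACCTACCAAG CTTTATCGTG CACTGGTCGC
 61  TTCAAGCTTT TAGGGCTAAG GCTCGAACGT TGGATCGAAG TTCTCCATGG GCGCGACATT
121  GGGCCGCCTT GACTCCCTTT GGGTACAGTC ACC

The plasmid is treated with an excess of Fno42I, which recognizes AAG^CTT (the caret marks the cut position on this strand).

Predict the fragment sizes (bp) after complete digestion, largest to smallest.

127, 26 bp

Fno42I sites (AAGCTT) start at positions 38, 64.
Fno42I cuts after base 3 of each site, so after positions 40, 66.
Circular molecule, 2 cuts → 2 fragments:
  41–66 → 26 bp
  67–153 then 1–40 → 87 + 40 = 127 bp
Sorted largest to smallest: 127, 26 bp.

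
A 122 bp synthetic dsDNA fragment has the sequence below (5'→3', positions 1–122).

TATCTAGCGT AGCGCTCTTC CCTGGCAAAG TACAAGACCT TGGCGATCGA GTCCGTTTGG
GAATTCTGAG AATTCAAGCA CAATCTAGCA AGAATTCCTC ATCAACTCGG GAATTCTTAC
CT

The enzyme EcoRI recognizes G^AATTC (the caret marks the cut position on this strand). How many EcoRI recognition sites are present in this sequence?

GAATTC occurs starting at positions 61, 70, 92, 111.
EcoRI cuts at 4 sites.

4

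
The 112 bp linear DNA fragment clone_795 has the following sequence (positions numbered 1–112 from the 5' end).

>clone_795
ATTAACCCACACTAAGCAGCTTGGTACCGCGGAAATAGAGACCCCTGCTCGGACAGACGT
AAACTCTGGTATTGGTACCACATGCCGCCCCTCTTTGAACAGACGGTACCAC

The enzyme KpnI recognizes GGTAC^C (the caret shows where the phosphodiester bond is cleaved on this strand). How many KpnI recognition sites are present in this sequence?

3

GGTACC occurs starting at positions 23, 74, 105.
KpnI cuts at 3 sites.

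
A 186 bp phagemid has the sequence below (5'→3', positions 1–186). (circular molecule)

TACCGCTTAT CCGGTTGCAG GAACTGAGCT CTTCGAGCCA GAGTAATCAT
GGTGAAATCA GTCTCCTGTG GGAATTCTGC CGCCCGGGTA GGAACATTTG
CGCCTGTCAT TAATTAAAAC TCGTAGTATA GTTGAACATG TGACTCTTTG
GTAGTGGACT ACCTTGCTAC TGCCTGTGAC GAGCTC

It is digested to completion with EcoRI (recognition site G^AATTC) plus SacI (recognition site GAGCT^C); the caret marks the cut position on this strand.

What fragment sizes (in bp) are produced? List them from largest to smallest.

113, 42, 31 bp

The EcoRI site (GAATTC) starts at position 72.
EcoRI cuts after the first base of each site, so after position 72.
SacI sites (GAGCTC) start at positions 26, 181.
SacI cuts after base 5 of each site (before the last base), so after positions 30, 185.
Combined cut positions: 30, 72, 185.
Circular molecule, 3 cuts → 3 fragments:
  31–72 → 42 bp
  73–185 → 113 bp
  186–186 then 1–30 → 1 + 30 = 31 bp
Sorted largest to smallest: 113, 42, 31 bp.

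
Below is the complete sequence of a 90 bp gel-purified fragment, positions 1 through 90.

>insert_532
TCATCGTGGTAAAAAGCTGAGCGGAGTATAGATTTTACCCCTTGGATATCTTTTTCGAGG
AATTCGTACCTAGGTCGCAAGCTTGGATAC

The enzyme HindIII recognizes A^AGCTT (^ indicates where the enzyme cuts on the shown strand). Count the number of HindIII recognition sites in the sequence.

AAGCTT occurs starting at position 79.
HindIII cuts at 1 site.

1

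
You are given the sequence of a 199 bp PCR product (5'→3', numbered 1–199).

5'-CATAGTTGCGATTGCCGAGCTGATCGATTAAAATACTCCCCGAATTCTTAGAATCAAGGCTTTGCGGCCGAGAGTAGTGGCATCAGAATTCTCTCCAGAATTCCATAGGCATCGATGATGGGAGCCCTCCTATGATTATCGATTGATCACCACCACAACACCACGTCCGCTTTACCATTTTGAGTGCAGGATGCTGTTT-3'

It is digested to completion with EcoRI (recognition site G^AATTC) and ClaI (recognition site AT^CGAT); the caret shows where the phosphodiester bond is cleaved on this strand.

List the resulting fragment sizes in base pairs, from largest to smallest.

60, 44, 27, 24, 18, 14, 12 bp

EcoRI sites (GAATTC) start at positions 42, 86, 98.
EcoRI cuts after the first base of each site, so after positions 42, 86, 98.
ClaI sites (ATCGAT) start at positions 23, 111, 138.
ClaI cuts after base 2 of each site, so after positions 24, 112, 139.
Combined cut positions: 24, 42, 86, 98, 112, 139.
Linear molecule, 6 cuts → 7 fragments:
  1–24 → 24 bp
  25–42 → 18 bp
  43–86 → 44 bp
  87–98 → 12 bp
  99–112 → 14 bp
  113–139 → 27 bp
  140–199 → 60 bp
Sorted largest to smallest: 60, 44, 27, 24, 18, 14, 12 bp.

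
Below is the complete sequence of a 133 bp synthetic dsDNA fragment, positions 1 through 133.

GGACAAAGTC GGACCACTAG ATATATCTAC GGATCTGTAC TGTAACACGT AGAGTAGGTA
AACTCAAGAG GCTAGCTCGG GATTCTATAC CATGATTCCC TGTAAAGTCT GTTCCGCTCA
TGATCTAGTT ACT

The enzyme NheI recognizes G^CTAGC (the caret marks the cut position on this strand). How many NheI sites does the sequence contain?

GCTAGC occurs starting at position 71.
NheI cuts at 1 site.

1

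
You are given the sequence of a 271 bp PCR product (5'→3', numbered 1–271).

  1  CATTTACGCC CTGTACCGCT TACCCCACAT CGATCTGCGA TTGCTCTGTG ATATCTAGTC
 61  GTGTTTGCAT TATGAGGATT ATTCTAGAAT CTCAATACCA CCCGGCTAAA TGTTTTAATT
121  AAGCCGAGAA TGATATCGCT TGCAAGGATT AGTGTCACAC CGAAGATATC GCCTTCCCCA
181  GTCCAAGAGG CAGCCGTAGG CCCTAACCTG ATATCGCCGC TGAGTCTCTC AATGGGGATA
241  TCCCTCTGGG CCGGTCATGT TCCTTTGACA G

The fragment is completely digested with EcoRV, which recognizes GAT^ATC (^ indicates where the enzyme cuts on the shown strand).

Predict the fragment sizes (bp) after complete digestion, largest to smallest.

EcoRV sites (GATATC) start at positions 50, 132, 165, 210, 237.
EcoRV cuts after base 3 of each site, so after positions 52, 134, 167, 212, 239.
Linear molecule, 5 cuts → 6 fragments:
  1–52 → 52 bp
  53–134 → 82 bp
  135–167 → 33 bp
  168–212 → 45 bp
  213–239 → 27 bp
  240–271 → 32 bp
Sorted largest to smallest: 82, 52, 45, 33, 32, 27 bp.

82, 52, 45, 33, 32, 27 bp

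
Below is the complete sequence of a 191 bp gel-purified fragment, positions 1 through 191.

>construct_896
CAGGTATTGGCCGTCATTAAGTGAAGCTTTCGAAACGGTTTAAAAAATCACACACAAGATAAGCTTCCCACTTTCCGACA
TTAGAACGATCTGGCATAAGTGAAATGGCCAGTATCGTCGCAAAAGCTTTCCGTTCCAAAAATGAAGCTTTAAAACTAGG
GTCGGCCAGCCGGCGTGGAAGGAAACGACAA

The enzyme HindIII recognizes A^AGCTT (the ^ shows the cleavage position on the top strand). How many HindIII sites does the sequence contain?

4

AAGCTT occurs starting at positions 24, 61, 124, 145.
HindIII cuts at 4 sites.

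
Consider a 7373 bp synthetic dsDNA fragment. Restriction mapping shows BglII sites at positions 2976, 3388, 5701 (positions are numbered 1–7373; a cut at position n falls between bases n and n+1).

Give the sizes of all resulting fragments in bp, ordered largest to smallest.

Linear molecule, 3 cuts → 4 fragments:
  2976 − 0 = 2976 bp
  3388 − 2976 = 412 bp
  5701 − 3388 = 2313 bp
  7373 − 5701 = 1672 bp
Sorted largest to smallest: 2976, 2313, 1672, 412 bp.

2976, 2313, 1672, 412 bp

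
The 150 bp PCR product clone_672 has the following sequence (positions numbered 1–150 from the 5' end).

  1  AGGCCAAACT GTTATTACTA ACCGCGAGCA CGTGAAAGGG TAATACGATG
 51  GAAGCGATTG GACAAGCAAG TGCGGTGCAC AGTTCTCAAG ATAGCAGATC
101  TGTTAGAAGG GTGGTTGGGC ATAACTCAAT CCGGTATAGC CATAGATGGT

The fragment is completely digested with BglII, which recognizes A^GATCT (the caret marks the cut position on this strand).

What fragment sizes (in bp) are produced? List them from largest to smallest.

The BglII site (AGATCT) starts at position 96.
BglII cuts after the first base of each site, so after position 96.
Linear molecule, 1 cut → 2 fragments:
  1–96 → 96 bp
  97–150 → 54 bp
Sorted largest to smallest: 96, 54 bp.

96, 54 bp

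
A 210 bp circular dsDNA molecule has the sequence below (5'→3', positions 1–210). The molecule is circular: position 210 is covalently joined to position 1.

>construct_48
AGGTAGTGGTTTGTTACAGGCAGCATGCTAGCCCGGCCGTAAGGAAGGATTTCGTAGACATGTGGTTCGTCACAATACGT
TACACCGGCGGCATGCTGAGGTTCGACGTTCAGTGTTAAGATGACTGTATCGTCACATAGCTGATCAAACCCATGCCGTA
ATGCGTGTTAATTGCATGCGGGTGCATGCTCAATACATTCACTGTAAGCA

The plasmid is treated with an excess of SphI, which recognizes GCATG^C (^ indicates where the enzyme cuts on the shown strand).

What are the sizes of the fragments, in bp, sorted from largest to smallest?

83, 68, 49, 10 bp

SphI sites (GCATGC) start at positions 23, 91, 174, 184.
SphI cuts after base 5 of each site (before the last base), so after positions 27, 95, 178, 188.
Circular molecule, 4 cuts → 4 fragments:
  28–95 → 68 bp
  96–178 → 83 bp
  179–188 → 10 bp
  189–210 then 1–27 → 22 + 27 = 49 bp
Sorted largest to smallest: 83, 68, 49, 10 bp.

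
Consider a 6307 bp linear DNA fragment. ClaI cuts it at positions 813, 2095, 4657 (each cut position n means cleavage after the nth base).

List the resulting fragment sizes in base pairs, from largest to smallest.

2562, 1650, 1282, 813 bp

Linear molecule, 3 cuts → 4 fragments:
  813 − 0 = 813 bp
  2095 − 813 = 1282 bp
  4657 − 2095 = 2562 bp
  6307 − 4657 = 1650 bp
Sorted largest to smallest: 2562, 1650, 1282, 813 bp.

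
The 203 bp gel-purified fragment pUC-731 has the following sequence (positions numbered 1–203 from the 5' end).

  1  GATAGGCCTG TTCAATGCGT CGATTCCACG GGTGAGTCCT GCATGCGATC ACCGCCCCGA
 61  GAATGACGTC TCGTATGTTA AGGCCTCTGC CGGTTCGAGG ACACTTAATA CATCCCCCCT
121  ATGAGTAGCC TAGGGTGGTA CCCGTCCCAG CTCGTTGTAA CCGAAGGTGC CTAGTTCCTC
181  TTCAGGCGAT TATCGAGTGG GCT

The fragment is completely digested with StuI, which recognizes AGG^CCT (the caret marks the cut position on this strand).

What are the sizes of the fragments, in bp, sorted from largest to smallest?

120, 77, 6 bp

StuI sites (AGGCCT) start at positions 4, 81.
StuI cuts after base 3 of each site, so after positions 6, 83.
Linear molecule, 2 cuts → 3 fragments:
  1–6 → 6 bp
  7–83 → 77 bp
  84–203 → 120 bp
Sorted largest to smallest: 120, 77, 6 bp.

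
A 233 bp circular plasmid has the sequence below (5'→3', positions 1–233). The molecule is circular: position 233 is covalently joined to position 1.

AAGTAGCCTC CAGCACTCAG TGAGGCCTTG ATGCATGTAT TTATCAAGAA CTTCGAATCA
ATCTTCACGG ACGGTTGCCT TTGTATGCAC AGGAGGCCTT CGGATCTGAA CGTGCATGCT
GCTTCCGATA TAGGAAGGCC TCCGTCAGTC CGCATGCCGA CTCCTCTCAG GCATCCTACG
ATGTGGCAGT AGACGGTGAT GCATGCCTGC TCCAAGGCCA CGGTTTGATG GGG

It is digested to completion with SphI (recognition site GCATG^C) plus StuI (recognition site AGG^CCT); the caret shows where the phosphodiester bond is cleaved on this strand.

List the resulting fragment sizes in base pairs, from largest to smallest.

71, 53, 49, 22, 20, 18 bp

SphI sites (GCATGC) start at positions 114, 152, 201.
SphI cuts after base 5 of each site (before the last base), so after positions 118, 156, 205.
StuI sites (AGGCCT) start at positions 23, 94, 136.
StuI cuts after base 3 of each site, so after positions 25, 96, 138.
Combined cut positions: 25, 96, 118, 138, 156, 205.
Circular molecule, 6 cuts → 6 fragments:
  26–96 → 71 bp
  97–118 → 22 bp
  119–138 → 20 bp
  139–156 → 18 bp
  157–205 → 49 bp
  206–233 then 1–25 → 28 + 25 = 53 bp
Sorted largest to smallest: 71, 53, 49, 22, 20, 18 bp.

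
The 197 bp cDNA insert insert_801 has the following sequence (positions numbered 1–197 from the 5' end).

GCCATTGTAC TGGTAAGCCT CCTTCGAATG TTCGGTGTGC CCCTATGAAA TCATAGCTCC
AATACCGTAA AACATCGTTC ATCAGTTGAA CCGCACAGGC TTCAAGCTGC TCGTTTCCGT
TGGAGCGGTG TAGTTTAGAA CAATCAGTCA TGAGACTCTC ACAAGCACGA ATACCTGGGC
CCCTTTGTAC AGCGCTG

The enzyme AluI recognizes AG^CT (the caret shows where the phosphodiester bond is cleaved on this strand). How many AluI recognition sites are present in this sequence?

2

AGCT occurs starting at positions 55, 105.
AluI cuts at 2 sites.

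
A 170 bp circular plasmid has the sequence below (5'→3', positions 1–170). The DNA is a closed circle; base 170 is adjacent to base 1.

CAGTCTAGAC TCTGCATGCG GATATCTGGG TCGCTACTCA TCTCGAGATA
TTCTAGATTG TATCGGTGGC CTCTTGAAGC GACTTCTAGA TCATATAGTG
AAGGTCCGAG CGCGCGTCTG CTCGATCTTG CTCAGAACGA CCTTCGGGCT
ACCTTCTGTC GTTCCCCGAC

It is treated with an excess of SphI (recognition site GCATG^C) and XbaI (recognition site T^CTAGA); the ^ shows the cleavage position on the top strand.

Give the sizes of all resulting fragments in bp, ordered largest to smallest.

The SphI site (GCATGC) starts at position 14.
SphI cuts after base 5 of each site (before the last base), so after position 18.
XbaI sites (TCTAGA) start at positions 4, 52, 85.
XbaI cuts after the first base of each site, so after positions 4, 52, 85.
Combined cut positions: 4, 18, 52, 85.
Circular molecule, 4 cuts → 4 fragments:
  5–18 → 14 bp
  19–52 → 34 bp
  53–85 → 33 bp
  86–170 then 1–4 → 85 + 4 = 89 bp
Sorted largest to smallest: 89, 34, 33, 14 bp.

89, 34, 33, 14 bp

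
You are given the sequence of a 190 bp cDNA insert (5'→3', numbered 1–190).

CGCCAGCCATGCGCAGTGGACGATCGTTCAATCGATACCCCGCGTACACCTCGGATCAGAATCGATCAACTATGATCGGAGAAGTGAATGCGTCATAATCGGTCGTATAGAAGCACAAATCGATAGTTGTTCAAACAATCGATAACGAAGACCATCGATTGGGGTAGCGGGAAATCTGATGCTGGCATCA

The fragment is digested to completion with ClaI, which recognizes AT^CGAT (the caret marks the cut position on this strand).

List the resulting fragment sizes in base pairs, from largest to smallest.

58, 35, 32, 30, 19, 16 bp

ClaI sites (ATCGAT) start at positions 31, 61, 119, 138, 154.
ClaI cuts after base 2 of each site, so after positions 32, 62, 120, 139, 155.
Linear molecule, 5 cuts → 6 fragments:
  1–32 → 32 bp
  33–62 → 30 bp
  63–120 → 58 bp
  121–139 → 19 bp
  140–155 → 16 bp
  156–190 → 35 bp
Sorted largest to smallest: 58, 35, 32, 30, 19, 16 bp.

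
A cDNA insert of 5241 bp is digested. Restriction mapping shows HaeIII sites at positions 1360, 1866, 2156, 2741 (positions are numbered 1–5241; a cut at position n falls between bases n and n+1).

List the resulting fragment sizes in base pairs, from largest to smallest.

Linear molecule, 4 cuts → 5 fragments:
  1360 − 0 = 1360 bp
  1866 − 1360 = 506 bp
  2156 − 1866 = 290 bp
  2741 − 2156 = 585 bp
  5241 − 2741 = 2500 bp
Sorted largest to smallest: 2500, 1360, 585, 506, 290 bp.

2500, 1360, 585, 506, 290 bp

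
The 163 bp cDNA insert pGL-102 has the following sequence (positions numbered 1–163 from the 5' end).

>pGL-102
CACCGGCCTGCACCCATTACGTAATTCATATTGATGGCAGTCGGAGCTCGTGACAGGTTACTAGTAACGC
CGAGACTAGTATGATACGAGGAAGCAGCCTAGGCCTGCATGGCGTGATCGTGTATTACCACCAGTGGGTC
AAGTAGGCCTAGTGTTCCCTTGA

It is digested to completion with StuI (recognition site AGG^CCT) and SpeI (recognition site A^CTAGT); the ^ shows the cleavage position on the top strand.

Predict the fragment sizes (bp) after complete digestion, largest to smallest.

60, 44, 28, 16, 15 bp

StuI sites (AGGCCT) start at positions 101, 145.
StuI cuts after base 3 of each site, so after positions 103, 147.
SpeI sites (ACTAGT) start at positions 60, 75.
SpeI cuts after the first base of each site, so after positions 60, 75.
Combined cut positions: 60, 75, 103, 147.
Linear molecule, 4 cuts → 5 fragments:
  1–60 → 60 bp
  61–75 → 15 bp
  76–103 → 28 bp
  104–147 → 44 bp
  148–163 → 16 bp
Sorted largest to smallest: 60, 44, 28, 16, 15 bp.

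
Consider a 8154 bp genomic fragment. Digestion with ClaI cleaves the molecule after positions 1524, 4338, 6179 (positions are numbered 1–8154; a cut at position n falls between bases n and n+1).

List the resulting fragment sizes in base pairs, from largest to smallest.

2814, 1975, 1841, 1524 bp

Linear molecule, 3 cuts → 4 fragments:
  1524 − 0 = 1524 bp
  4338 − 1524 = 2814 bp
  6179 − 4338 = 1841 bp
  8154 − 6179 = 1975 bp
Sorted largest to smallest: 2814, 1975, 1841, 1524 bp.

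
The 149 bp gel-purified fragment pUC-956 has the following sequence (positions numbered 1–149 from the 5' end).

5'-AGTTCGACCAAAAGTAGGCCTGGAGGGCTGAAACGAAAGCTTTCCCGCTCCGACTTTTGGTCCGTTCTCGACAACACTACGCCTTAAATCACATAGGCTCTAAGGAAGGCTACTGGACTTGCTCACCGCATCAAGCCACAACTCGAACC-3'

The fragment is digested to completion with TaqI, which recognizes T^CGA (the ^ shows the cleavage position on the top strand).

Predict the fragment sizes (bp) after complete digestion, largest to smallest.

TaqI sites (TCGA) start at positions 4, 68, 143.
TaqI cuts after the first base of each site, so after positions 4, 68, 143.
Linear molecule, 3 cuts → 4 fragments:
  1–4 → 4 bp
  5–68 → 64 bp
  69–143 → 75 bp
  144–149 → 6 bp
Sorted largest to smallest: 75, 64, 6, 4 bp.

75, 64, 6, 4 bp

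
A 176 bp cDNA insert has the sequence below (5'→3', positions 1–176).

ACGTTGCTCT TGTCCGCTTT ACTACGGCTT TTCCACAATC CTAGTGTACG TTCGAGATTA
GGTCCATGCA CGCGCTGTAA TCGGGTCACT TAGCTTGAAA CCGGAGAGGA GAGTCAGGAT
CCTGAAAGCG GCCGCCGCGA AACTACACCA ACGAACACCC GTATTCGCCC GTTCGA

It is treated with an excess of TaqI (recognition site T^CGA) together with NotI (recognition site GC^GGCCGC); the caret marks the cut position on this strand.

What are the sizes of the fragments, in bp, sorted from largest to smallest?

TaqI sites (TCGA) start at positions 52, 173.
TaqI cuts after the first base of each site, so after positions 52, 173.
The NotI site (GCGGCCGC) starts at position 128.
NotI cuts after base 2 of each site, so after position 129.
Combined cut positions: 52, 129, 173.
Linear molecule, 3 cuts → 4 fragments:
  1–52 → 52 bp
  53–129 → 77 bp
  130–173 → 44 bp
  174–176 → 3 bp
Sorted largest to smallest: 77, 52, 44, 3 bp.

77, 52, 44, 3 bp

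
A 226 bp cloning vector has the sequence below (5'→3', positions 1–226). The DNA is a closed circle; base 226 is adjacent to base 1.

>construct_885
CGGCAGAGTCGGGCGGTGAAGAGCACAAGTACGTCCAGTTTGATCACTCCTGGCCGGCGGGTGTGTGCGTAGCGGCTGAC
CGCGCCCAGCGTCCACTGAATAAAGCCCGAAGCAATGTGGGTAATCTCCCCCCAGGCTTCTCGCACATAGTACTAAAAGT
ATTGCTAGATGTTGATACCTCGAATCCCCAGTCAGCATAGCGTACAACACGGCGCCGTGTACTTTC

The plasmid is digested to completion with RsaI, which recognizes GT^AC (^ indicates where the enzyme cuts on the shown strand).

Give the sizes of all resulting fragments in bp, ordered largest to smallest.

121, 52, 36, 17 bp

RsaI sites (GTAC) start at positions 29, 150, 202, 219.
RsaI cuts after base 2 of each site, so after positions 30, 151, 203, 220.
Circular molecule, 4 cuts → 4 fragments:
  31–151 → 121 bp
  152–203 → 52 bp
  204–220 → 17 bp
  221–226 then 1–30 → 6 + 30 = 36 bp
Sorted largest to smallest: 121, 52, 36, 17 bp.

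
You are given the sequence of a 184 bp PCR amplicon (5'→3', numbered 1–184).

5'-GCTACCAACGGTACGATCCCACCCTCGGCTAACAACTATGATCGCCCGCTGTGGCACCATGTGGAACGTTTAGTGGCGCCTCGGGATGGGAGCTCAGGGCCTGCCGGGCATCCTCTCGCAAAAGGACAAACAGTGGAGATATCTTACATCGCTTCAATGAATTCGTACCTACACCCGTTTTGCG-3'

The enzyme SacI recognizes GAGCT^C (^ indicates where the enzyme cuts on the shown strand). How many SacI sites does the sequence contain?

GAGCTC occurs starting at position 90.
SacI cuts at 1 site.

1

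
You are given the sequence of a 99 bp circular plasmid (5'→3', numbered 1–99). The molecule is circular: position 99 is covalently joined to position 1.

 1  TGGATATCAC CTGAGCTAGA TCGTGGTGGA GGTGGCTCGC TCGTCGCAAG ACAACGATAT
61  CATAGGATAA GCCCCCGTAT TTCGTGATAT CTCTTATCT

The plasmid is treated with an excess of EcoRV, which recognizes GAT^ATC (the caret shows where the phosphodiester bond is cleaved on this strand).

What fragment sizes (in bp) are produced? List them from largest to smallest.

53, 30, 16 bp

EcoRV sites (GATATC) start at positions 3, 56, 86.
EcoRV cuts after base 3 of each site, so after positions 5, 58, 88.
Circular molecule, 3 cuts → 3 fragments:
  6–58 → 53 bp
  59–88 → 30 bp
  89–99 then 1–5 → 11 + 5 = 16 bp
Sorted largest to smallest: 53, 30, 16 bp.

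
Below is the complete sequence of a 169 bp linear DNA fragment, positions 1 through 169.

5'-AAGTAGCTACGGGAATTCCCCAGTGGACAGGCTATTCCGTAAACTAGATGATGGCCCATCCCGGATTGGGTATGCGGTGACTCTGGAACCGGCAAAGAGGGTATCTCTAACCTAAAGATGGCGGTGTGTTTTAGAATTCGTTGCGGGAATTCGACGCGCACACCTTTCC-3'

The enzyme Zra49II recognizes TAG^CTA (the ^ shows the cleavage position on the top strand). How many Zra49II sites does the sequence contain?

1

TAGCTA occurs starting at position 4.
Zra49II cuts at 1 site.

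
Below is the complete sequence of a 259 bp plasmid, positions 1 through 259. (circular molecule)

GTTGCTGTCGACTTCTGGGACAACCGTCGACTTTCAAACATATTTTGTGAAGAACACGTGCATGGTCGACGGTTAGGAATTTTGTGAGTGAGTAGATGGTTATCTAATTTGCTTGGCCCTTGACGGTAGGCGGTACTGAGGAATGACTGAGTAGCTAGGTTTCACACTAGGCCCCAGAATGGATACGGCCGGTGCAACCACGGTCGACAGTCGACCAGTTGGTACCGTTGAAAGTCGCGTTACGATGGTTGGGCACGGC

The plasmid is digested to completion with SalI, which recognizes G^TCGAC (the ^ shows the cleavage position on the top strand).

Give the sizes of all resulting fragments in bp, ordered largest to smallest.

SalI sites (GTCGAC) start at positions 7, 26, 65, 203, 210.
SalI cuts after the first base of each site, so after positions 7, 26, 65, 203, 210.
Circular molecule, 5 cuts → 5 fragments:
  8–26 → 19 bp
  27–65 → 39 bp
  66–203 → 138 bp
  204–210 → 7 bp
  211–259 then 1–7 → 49 + 7 = 56 bp
Sorted largest to smallest: 138, 56, 39, 19, 7 bp.

138, 56, 39, 19, 7 bp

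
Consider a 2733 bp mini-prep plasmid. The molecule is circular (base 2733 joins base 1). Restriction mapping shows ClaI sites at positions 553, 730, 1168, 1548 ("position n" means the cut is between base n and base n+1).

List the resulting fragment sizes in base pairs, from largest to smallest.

Circular molecule, 4 cuts → 4 fragments:
  730 − 553 = 177 bp
  1168 − 730 = 438 bp
  1548 − 1168 = 380 bp
  wrap: 2733 − 1548 + 553 = 1738 bp
Sorted largest to smallest: 1738, 438, 380, 177 bp.

1738, 438, 380, 177 bp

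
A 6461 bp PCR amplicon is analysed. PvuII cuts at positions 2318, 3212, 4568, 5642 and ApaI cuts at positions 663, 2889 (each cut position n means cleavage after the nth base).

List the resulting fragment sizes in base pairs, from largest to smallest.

Combined cut positions (sorted): 663, 2318, 2889, 3212, 4568, 5642.
Linear molecule, 6 cuts → 7 fragments:
  663 − 0 = 663 bp
  2318 − 663 = 1655 bp
  2889 − 2318 = 571 bp
  3212 − 2889 = 323 bp
  4568 − 3212 = 1356 bp
  5642 − 4568 = 1074 bp
  6461 − 5642 = 819 bp
Sorted largest to smallest: 1655, 1356, 1074, 819, 663, 571, 323 bp.

1655, 1356, 1074, 819, 663, 571, 323 bp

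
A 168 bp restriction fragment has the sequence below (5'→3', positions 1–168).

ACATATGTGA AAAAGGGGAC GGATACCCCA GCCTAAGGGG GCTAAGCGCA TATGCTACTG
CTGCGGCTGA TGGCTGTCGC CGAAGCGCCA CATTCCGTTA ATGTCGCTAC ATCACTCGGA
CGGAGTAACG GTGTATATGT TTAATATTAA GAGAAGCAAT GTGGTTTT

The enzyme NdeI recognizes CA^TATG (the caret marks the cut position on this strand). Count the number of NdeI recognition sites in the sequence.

2

CATATG occurs starting at positions 2, 49.
NdeI cuts at 2 sites.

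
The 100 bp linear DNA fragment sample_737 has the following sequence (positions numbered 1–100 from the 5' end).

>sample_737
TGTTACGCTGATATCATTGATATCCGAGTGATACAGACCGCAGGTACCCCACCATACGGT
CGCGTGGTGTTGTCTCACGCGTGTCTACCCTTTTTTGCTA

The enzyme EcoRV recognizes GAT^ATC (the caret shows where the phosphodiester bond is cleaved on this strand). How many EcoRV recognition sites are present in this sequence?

GATATC occurs starting at positions 10, 19.
EcoRV cuts at 2 sites.

2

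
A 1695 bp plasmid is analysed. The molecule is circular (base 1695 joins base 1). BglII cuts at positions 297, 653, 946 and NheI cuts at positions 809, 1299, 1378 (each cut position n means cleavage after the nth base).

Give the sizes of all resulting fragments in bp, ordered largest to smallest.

614, 356, 353, 156, 137, 79 bp

Combined cut positions (sorted): 297, 653, 809, 946, 1299, 1378.
Circular molecule, 6 cuts → 6 fragments:
  653 − 297 = 356 bp
  809 − 653 = 156 bp
  946 − 809 = 137 bp
  1299 − 946 = 353 bp
  1378 − 1299 = 79 bp
  wrap: 1695 − 1378 + 297 = 614 bp
Sorted largest to smallest: 614, 356, 353, 156, 137, 79 bp.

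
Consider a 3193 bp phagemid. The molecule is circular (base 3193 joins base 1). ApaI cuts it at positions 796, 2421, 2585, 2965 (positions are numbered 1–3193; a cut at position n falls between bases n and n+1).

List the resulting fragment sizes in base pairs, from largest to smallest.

Circular molecule, 4 cuts → 4 fragments:
  2421 − 796 = 1625 bp
  2585 − 2421 = 164 bp
  2965 − 2585 = 380 bp
  wrap: 3193 − 2965 + 796 = 1024 bp
Sorted largest to smallest: 1625, 1024, 380, 164 bp.

1625, 1024, 380, 164 bp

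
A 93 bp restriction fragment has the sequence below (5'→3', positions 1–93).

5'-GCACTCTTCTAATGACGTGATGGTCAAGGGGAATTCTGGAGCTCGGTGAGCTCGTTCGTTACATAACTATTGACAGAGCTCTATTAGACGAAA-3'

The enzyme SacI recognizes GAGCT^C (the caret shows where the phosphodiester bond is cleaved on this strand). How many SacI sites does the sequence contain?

GAGCTC occurs starting at positions 39, 48, 76.
SacI cuts at 3 sites.

3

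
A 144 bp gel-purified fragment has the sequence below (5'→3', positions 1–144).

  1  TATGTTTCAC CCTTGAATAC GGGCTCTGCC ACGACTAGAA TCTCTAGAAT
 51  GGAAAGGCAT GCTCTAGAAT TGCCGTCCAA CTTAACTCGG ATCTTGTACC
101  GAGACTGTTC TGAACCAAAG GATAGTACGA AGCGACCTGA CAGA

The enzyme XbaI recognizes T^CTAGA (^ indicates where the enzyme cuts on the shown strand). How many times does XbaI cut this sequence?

TCTAGA occurs starting at positions 43, 63.
XbaI cuts at 2 sites.

2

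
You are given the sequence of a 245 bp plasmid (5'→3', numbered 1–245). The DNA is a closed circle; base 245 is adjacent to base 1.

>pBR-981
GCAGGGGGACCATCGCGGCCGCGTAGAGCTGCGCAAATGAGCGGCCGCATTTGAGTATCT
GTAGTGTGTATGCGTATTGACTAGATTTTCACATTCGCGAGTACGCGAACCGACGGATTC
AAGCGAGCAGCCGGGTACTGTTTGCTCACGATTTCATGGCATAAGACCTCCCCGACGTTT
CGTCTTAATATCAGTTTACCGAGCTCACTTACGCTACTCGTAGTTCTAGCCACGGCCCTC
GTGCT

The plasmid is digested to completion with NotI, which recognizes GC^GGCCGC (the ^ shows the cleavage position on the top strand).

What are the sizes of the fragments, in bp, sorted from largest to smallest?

219, 26 bp

NotI sites (GCGGCCGC) start at positions 15, 41.
NotI cuts after base 2 of each site, so after positions 16, 42.
Circular molecule, 2 cuts → 2 fragments:
  17–42 → 26 bp
  43–245 then 1–16 → 203 + 16 = 219 bp
Sorted largest to smallest: 219, 26 bp.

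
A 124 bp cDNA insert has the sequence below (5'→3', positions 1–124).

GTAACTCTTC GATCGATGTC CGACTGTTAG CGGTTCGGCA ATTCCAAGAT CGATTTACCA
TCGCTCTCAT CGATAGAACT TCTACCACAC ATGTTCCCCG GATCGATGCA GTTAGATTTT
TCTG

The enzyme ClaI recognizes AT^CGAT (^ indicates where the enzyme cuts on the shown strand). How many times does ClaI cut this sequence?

ATCGAT occurs starting at positions 12, 49, 69, 102.
ClaI cuts at 4 sites.

4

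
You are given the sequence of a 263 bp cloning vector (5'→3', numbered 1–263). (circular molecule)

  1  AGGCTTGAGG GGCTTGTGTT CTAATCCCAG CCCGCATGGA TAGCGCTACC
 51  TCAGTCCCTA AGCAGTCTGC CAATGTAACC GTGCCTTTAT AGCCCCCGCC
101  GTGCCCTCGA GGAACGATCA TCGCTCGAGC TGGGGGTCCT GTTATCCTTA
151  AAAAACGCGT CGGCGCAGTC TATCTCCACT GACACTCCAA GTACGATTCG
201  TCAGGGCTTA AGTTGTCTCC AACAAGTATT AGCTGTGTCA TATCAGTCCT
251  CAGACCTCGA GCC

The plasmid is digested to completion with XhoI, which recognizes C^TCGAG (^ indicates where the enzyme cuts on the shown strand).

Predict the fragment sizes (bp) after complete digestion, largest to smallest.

XhoI sites (CTCGAG) start at positions 106, 124, 256.
XhoI cuts after the first base of each site, so after positions 106, 124, 256.
Circular molecule, 3 cuts → 3 fragments:
  107–124 → 18 bp
  125–256 → 132 bp
  257–263 then 1–106 → 7 + 106 = 113 bp
Sorted largest to smallest: 132, 113, 18 bp.

132, 113, 18 bp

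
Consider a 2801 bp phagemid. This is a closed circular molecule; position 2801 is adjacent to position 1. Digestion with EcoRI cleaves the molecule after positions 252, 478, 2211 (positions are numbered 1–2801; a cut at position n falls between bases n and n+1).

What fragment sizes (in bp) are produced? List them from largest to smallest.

Circular molecule, 3 cuts → 3 fragments:
  478 − 252 = 226 bp
  2211 − 478 = 1733 bp
  wrap: 2801 − 2211 + 252 = 842 bp
Sorted largest to smallest: 1733, 842, 226 bp.

1733, 842, 226 bp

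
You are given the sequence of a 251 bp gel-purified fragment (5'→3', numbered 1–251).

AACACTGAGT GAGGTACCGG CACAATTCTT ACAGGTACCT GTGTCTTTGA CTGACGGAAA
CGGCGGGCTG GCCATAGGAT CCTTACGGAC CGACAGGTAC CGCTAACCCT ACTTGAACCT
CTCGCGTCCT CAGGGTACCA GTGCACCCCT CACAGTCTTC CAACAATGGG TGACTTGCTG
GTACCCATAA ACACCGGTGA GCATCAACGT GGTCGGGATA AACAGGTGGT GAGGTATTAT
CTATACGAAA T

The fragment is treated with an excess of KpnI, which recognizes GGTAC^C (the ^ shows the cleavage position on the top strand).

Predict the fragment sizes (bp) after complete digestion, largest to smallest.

67, 62, 46, 38, 21, 17 bp

KpnI sites (GGTACC) start at positions 13, 34, 96, 134, 180.
KpnI cuts after base 5 of each site (before the last base), so after positions 17, 38, 100, 138, 184.
Linear molecule, 5 cuts → 6 fragments:
  1–17 → 17 bp
  18–38 → 21 bp
  39–100 → 62 bp
  101–138 → 38 bp
  139–184 → 46 bp
  185–251 → 67 bp
Sorted largest to smallest: 67, 62, 46, 38, 21, 17 bp.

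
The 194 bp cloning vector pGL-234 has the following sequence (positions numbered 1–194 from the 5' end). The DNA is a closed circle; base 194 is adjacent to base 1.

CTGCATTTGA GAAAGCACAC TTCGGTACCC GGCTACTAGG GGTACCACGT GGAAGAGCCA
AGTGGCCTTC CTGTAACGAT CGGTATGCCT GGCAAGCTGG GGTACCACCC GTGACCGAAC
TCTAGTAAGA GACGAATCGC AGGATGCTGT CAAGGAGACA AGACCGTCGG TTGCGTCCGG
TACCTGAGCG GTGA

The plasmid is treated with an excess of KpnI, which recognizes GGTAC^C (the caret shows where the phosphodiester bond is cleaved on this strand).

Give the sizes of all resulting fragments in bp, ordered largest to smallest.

78, 60, 39, 17 bp

KpnI sites (GGTACC) start at positions 24, 41, 101, 179.
KpnI cuts after base 5 of each site (before the last base), so after positions 28, 45, 105, 183.
Circular molecule, 4 cuts → 4 fragments:
  29–45 → 17 bp
  46–105 → 60 bp
  106–183 → 78 bp
  184–194 then 1–28 → 11 + 28 = 39 bp
Sorted largest to smallest: 78, 60, 39, 17 bp.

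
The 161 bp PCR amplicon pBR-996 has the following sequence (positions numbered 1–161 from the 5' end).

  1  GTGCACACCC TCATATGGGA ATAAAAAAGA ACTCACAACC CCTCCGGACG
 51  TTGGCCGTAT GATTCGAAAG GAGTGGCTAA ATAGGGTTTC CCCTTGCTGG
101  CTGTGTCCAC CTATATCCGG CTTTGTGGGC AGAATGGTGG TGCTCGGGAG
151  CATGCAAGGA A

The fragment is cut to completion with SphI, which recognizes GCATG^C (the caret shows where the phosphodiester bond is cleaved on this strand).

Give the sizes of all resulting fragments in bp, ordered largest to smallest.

154, 7 bp

The SphI site (GCATGC) starts at position 150.
SphI cuts after base 5 of each site (before the last base), so after position 154.
Linear molecule, 1 cut → 2 fragments:
  1–154 → 154 bp
  155–161 → 7 bp
Sorted largest to smallest: 154, 7 bp.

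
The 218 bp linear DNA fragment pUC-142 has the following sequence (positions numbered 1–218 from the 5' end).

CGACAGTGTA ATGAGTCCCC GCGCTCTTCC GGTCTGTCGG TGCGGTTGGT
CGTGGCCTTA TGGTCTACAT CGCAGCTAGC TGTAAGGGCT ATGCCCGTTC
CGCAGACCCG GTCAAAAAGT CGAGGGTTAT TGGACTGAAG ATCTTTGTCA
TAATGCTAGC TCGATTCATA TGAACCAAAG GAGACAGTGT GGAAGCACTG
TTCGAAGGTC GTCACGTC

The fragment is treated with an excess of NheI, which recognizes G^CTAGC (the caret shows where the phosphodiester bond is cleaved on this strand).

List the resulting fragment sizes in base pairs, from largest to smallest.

NheI sites (GCTAGC) start at positions 75, 155.
NheI cuts after the first base of each site, so after positions 75, 155.
Linear molecule, 2 cuts → 3 fragments:
  1–75 → 75 bp
  76–155 → 80 bp
  156–218 → 63 bp
Sorted largest to smallest: 80, 75, 63 bp.

80, 75, 63 bp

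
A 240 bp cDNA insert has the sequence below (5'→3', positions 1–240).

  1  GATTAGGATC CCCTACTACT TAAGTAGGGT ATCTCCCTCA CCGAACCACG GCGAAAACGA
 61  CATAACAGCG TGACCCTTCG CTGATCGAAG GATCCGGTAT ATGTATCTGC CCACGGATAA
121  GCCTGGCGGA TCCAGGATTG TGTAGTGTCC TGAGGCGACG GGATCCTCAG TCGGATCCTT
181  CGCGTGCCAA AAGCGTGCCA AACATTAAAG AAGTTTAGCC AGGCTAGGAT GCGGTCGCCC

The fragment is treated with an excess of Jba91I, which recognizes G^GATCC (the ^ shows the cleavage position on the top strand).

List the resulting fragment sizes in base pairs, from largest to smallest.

84, 67, 38, 33, 12, 6 bp

Jba91I sites (GGATCC) start at positions 6, 90, 128, 161, 173.
Jba91I cuts after the first base of each site, so after positions 6, 90, 128, 161, 173.
Linear molecule, 5 cuts → 6 fragments:
  1–6 → 6 bp
  7–90 → 84 bp
  91–128 → 38 bp
  129–161 → 33 bp
  162–173 → 12 bp
  174–240 → 67 bp
Sorted largest to smallest: 84, 67, 38, 33, 12, 6 bp.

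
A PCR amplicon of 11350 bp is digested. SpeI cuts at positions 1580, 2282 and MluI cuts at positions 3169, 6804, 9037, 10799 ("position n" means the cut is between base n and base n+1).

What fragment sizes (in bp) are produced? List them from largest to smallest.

Combined cut positions (sorted): 1580, 2282, 3169, 6804, 9037, 10799.
Linear molecule, 6 cuts → 7 fragments:
  1580 − 0 = 1580 bp
  2282 − 1580 = 702 bp
  3169 − 2282 = 887 bp
  6804 − 3169 = 3635 bp
  9037 − 6804 = 2233 bp
  10799 − 9037 = 1762 bp
  11350 − 10799 = 551 bp
Sorted largest to smallest: 3635, 2233, 1762, 1580, 887, 702, 551 bp.

3635, 2233, 1762, 1580, 887, 702, 551 bp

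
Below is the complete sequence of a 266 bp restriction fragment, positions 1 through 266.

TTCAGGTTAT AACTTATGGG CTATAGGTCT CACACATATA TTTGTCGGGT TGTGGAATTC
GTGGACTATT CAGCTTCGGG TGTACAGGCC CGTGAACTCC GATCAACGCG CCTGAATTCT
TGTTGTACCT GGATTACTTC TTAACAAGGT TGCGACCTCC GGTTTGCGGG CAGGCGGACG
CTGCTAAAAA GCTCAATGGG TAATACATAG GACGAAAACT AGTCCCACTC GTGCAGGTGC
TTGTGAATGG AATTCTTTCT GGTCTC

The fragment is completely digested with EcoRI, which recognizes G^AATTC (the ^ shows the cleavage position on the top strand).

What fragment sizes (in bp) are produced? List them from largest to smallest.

EcoRI sites (GAATTC) start at positions 55, 114, 250.
EcoRI cuts after the first base of each site, so after positions 55, 114, 250.
Linear molecule, 3 cuts → 4 fragments:
  1–55 → 55 bp
  56–114 → 59 bp
  115–250 → 136 bp
  251–266 → 16 bp
Sorted largest to smallest: 136, 59, 55, 16 bp.

136, 59, 55, 16 bp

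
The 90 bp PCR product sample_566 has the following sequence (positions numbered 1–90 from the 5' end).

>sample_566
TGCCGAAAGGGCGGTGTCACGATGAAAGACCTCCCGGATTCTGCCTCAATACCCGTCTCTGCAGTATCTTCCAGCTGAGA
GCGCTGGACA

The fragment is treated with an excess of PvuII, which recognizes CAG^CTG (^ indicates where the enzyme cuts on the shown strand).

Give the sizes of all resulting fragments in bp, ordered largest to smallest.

74, 16 bp

The PvuII site (CAGCTG) starts at position 72.
PvuII cuts after base 3 of each site, so after position 74.
Linear molecule, 1 cut → 2 fragments:
  1–74 → 74 bp
  75–90 → 16 bp
Sorted largest to smallest: 74, 16 bp.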